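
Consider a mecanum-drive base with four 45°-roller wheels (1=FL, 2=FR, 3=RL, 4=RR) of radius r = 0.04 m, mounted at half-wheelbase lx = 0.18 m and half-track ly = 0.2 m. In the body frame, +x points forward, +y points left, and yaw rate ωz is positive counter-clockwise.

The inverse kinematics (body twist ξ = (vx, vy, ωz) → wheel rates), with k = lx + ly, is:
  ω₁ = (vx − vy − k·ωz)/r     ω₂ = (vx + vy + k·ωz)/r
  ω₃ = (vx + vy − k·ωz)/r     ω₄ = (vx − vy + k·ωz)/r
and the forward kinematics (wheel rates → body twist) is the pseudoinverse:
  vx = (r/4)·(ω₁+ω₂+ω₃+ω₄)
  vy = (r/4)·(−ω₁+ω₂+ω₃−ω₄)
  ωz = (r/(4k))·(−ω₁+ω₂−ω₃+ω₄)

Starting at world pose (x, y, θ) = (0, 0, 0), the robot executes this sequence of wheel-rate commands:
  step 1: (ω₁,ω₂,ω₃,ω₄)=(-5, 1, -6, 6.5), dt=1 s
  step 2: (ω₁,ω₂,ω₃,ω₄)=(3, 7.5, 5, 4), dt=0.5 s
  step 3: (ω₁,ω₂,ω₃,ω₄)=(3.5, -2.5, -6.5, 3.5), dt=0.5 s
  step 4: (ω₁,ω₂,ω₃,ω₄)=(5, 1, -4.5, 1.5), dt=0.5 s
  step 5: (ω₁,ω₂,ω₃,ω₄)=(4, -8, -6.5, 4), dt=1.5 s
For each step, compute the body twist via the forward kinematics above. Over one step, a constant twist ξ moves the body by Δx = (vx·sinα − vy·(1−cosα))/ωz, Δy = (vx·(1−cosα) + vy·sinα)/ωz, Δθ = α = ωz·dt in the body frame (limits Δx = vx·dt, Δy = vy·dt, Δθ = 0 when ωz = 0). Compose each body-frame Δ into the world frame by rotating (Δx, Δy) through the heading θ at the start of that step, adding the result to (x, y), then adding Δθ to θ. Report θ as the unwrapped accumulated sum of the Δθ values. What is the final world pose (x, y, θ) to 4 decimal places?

(0.2322, -0.4407, 0.5526)

step 1: ξ=(vx,vy,ωz)=(-0.0350, -0.0650, 0.4868), dt=1.0 → body Δ=(-0.0181, -0.0708, 0.4868) → world pose (-0.0181, -0.0708, 0.4868)
step 2: ξ=(vx,vy,ωz)=(0.1950, 0.0550, 0.0921), dt=0.5 → body Δ=(0.0968, 0.0297, 0.0461) → world pose (0.0535, 0.0008, 0.5329)
step 3: ξ=(vx,vy,ωz)=(-0.0200, -0.1600, 0.1053), dt=0.5 → body Δ=(-0.0079, -0.0802, 0.0526) → world pose (0.0875, -0.0723, 0.5855)
step 4: ξ=(vx,vy,ωz)=(0.0300, -0.1000, 0.0526), dt=0.5 → body Δ=(0.0157, -0.0498, 0.0263) → world pose (0.1281, -0.1052, 0.6118)
step 5: ξ=(vx,vy,ωz)=(-0.0650, -0.2250, -0.0395), dt=1.5 → body Δ=(-0.1074, -0.3344, -0.0592) → world pose (0.2322, -0.4407, 0.5526)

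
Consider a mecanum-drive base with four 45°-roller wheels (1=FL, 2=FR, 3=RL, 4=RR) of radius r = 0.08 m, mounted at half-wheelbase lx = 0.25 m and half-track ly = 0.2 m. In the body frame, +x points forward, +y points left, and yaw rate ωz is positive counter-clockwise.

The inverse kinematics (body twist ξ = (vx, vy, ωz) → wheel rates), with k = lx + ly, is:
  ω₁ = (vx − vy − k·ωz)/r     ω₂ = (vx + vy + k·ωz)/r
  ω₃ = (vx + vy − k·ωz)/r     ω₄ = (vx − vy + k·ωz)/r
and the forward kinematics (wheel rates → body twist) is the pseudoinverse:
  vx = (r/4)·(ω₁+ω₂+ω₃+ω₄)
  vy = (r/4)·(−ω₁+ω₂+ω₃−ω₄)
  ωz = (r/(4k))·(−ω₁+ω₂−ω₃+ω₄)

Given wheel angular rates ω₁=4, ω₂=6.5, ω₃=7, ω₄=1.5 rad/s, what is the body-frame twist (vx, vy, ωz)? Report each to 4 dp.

k = lx + ly = 0.25 + 0.2 = 0.4500
ω₁+ω₂+ω₃+ω₄ = 19.0000  →  vx = (0.08/4)·19.0000 = 0.3800
−ω₁+ω₂+ω₃−ω₄ = 8.0000  →  vy = (0.08/4)·8.0000 = 0.1600
−ω₁+ω₂−ω₃+ω₄ = -3.0000  →  ωz = (0.08/1.8000)·-3.0000 = -0.1333

(0.3800, 0.1600, -0.1333)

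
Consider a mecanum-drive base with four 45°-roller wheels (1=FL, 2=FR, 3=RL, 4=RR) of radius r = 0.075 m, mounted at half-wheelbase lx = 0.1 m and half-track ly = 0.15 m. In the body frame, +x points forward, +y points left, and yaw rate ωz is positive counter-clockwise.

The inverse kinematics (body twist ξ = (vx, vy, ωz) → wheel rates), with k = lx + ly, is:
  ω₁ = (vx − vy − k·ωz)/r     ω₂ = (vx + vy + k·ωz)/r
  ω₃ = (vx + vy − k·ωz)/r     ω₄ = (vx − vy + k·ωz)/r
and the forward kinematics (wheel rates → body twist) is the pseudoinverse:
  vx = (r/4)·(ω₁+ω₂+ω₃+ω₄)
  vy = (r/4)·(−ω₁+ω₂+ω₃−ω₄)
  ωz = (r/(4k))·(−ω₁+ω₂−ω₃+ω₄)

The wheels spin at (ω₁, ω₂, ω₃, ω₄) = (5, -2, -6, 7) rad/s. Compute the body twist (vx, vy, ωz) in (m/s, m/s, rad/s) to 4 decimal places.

k = lx + ly = 0.1 + 0.15 = 0.2500
ω₁+ω₂+ω₃+ω₄ = 4.0000  →  vx = (0.075/4)·4.0000 = 0.0750
−ω₁+ω₂+ω₃−ω₄ = -20.0000  →  vy = (0.075/4)·-20.0000 = -0.3750
−ω₁+ω₂−ω₃+ω₄ = 6.0000  →  ωz = (0.075/1.0000)·6.0000 = 0.4500

(0.0750, -0.3750, 0.4500)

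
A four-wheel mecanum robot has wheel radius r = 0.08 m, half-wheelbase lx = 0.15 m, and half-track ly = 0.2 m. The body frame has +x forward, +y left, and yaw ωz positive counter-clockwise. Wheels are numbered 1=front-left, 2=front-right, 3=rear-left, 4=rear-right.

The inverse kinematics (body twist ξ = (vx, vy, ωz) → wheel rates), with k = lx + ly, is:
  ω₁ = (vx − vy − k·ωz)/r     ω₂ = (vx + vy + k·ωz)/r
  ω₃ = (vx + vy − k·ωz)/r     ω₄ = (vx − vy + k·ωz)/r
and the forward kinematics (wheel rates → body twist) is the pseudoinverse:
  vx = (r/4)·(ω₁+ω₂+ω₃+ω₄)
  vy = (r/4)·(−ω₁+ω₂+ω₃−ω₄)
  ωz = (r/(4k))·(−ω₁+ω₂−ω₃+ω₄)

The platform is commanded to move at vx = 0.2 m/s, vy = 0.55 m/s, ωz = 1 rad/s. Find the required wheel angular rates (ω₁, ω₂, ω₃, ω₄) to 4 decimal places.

(-8.7500, 13.7500, 5.0000, 0.0000)

k = lx + ly = 0.15 + 0.2 = 0.3500;  k·ωz = 0.3500·1 = 0.3500
ω₁ (FL) = (vx − vy − k·ωz)/r = -0.7000/0.08 = -8.7500
ω₂ (FR) = (vx + vy + k·ωz)/r = 1.1000/0.08 = 13.7500
ω₃ (RL) = (vx + vy − k·ωz)/r = 0.4000/0.08 = 5.0000
ω₄ (RR) = (vx − vy + k·ωz)/r = 0.0000/0.08 = 0.0000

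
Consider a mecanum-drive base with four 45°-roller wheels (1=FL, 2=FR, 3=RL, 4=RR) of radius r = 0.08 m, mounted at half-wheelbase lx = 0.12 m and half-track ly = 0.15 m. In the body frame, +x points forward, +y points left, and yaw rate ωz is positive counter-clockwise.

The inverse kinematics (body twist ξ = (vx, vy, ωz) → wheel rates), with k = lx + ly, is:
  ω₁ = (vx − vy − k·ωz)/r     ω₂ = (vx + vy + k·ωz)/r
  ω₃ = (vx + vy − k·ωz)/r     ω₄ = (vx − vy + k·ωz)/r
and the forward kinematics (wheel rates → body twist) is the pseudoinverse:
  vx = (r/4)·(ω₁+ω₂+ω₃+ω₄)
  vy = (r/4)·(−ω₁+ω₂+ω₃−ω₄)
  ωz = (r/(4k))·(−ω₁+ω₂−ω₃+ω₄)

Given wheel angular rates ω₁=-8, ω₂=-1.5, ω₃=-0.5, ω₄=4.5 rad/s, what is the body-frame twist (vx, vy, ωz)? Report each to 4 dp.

(-0.1100, 0.0300, 0.8519)

k = lx + ly = 0.12 + 0.15 = 0.2700
ω₁+ω₂+ω₃+ω₄ = -5.5000  →  vx = (0.08/4)·-5.5000 = -0.1100
−ω₁+ω₂+ω₃−ω₄ = 1.5000  →  vy = (0.08/4)·1.5000 = 0.0300
−ω₁+ω₂−ω₃+ω₄ = 11.5000  →  ωz = (0.08/1.0800)·11.5000 = 0.8519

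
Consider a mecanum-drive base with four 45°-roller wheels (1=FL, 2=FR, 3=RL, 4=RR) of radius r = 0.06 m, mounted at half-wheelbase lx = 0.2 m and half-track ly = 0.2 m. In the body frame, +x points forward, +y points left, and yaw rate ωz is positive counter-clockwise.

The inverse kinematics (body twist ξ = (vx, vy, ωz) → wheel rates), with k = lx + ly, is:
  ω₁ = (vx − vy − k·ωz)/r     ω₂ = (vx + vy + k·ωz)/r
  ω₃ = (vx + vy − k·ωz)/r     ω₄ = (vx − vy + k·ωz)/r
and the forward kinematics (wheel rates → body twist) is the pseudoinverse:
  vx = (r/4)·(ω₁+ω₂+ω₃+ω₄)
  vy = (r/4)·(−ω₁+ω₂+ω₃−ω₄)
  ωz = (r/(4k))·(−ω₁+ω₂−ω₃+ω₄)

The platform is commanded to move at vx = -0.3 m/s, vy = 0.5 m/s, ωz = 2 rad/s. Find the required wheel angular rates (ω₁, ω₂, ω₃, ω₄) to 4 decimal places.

k = lx + ly = 0.2 + 0.2 = 0.4000;  k·ωz = 0.4000·2 = 0.8000
ω₁ (FL) = (vx − vy − k·ωz)/r = -1.6000/0.06 = -26.6667
ω₂ (FR) = (vx + vy + k·ωz)/r = 1.0000/0.06 = 16.6667
ω₃ (RL) = (vx + vy − k·ωz)/r = -0.6000/0.06 = -10.0000
ω₄ (RR) = (vx − vy + k·ωz)/r = 0.0000/0.06 = 0.0000

(-26.6667, 16.6667, -10.0000, 0.0000)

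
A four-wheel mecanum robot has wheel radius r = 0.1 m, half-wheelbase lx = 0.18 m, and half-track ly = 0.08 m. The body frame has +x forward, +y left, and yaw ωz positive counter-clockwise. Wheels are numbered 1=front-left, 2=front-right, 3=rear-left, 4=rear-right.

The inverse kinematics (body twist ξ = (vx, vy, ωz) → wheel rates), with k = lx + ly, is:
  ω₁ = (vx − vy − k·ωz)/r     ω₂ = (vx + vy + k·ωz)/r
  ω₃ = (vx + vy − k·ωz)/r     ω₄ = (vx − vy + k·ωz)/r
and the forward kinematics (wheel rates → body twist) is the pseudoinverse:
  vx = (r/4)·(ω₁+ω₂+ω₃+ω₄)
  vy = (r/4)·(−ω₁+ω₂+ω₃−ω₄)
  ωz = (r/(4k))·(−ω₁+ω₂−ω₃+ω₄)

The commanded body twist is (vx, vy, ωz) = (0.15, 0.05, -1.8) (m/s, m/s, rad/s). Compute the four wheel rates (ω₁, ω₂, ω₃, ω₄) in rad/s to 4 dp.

(5.6800, -2.6800, 6.6800, -3.6800)

k = lx + ly = 0.18 + 0.08 = 0.2600;  k·ωz = 0.2600·-1.8 = -0.4680
ω₁ (FL) = (vx − vy − k·ωz)/r = 0.5680/0.1 = 5.6800
ω₂ (FR) = (vx + vy + k·ωz)/r = -0.2680/0.1 = -2.6800
ω₃ (RL) = (vx + vy − k·ωz)/r = 0.6680/0.1 = 6.6800
ω₄ (RR) = (vx − vy + k·ωz)/r = -0.3680/0.1 = -3.6800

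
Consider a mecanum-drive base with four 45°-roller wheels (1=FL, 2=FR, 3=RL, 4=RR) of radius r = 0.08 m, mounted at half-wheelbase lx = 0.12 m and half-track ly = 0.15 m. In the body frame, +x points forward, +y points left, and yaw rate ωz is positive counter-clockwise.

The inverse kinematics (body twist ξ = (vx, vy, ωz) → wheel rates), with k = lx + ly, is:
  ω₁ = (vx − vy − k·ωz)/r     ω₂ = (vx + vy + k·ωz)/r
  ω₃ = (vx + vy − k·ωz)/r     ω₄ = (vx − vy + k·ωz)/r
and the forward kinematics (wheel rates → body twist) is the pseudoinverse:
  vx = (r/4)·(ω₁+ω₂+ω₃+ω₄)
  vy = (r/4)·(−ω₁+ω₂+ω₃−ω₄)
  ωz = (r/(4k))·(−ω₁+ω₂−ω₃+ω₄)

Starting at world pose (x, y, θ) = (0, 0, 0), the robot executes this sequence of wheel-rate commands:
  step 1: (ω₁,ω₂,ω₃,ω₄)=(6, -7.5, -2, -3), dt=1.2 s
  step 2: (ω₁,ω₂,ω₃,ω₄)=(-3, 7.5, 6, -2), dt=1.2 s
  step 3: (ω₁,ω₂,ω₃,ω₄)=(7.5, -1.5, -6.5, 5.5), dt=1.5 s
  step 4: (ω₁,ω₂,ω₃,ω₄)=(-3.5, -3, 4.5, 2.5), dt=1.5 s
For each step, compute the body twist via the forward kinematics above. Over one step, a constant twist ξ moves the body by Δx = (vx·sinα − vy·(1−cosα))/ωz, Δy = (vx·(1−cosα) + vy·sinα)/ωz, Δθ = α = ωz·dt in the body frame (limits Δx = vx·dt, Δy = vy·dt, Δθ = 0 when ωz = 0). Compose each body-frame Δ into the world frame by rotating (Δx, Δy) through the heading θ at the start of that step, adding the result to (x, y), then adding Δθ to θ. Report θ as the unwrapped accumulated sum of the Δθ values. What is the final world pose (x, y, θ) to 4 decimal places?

(-0.1305, -0.6210, -0.9000)

step 1: ξ=(vx,vy,ωz)=(-0.1300, -0.2500, -1.0741), dt=1.2 → body Δ=(-0.2843, -0.1362, -1.2889) → world pose (-0.2843, -0.1362, -1.2889)
step 2: ξ=(vx,vy,ωz)=(0.1700, 0.3700, 0.1852), dt=1.2 → body Δ=(0.1532, 0.4629, 0.2222) → world pose (0.2030, -0.1546, -1.0667)
step 3: ξ=(vx,vy,ωz)=(0.1000, -0.4200, 0.2222), dt=1.5 → body Δ=(0.2513, -0.5936, 0.3333) → world pose (-0.1954, -0.6613, -0.7333)
step 4: ξ=(vx,vy,ωz)=(0.0100, 0.0500, -0.1111), dt=1.5 → body Δ=(0.0212, 0.0734, -0.1667) → world pose (-0.1305, -0.6210, -0.9000)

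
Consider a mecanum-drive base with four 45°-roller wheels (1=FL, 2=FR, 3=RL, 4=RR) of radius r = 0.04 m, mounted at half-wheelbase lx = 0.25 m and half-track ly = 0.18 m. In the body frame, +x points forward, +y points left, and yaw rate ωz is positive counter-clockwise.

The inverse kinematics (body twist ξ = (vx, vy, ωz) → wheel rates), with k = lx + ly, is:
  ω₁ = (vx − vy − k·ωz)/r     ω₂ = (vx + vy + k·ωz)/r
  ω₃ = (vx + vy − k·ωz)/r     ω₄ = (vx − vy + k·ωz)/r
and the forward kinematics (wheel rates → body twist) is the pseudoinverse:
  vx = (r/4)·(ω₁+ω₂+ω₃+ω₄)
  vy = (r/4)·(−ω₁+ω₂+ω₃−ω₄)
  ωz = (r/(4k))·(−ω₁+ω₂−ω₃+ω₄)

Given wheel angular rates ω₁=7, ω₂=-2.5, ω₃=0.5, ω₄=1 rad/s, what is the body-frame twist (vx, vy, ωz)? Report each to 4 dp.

k = lx + ly = 0.25 + 0.18 = 0.4300
ω₁+ω₂+ω₃+ω₄ = 6.0000  →  vx = (0.04/4)·6.0000 = 0.0600
−ω₁+ω₂+ω₃−ω₄ = -10.0000  →  vy = (0.04/4)·-10.0000 = -0.1000
−ω₁+ω₂−ω₃+ω₄ = -9.0000  →  ωz = (0.04/1.7200)·-9.0000 = -0.2093

(0.0600, -0.1000, -0.2093)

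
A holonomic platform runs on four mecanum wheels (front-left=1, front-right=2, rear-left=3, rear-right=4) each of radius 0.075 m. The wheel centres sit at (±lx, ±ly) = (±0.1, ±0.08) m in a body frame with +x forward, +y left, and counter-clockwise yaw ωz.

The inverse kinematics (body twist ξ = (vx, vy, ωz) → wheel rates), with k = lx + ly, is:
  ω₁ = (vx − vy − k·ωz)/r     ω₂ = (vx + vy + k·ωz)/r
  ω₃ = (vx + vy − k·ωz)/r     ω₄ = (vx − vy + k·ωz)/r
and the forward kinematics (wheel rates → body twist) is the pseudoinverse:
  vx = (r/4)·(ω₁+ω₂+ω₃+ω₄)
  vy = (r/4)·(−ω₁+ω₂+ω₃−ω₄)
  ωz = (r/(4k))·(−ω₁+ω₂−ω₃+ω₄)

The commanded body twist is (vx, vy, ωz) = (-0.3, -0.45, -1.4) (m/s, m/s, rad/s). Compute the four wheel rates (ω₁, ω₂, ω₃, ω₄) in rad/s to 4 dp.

(5.3600, -13.3600, -6.6400, -1.3600)

k = lx + ly = 0.1 + 0.08 = 0.1800;  k·ωz = 0.1800·-1.4 = -0.2520
ω₁ (FL) = (vx − vy − k·ωz)/r = 0.4020/0.075 = 5.3600
ω₂ (FR) = (vx + vy + k·ωz)/r = -1.0020/0.075 = -13.3600
ω₃ (RL) = (vx + vy − k·ωz)/r = -0.4980/0.075 = -6.6400
ω₄ (RR) = (vx − vy + k·ωz)/r = -0.1020/0.075 = -1.3600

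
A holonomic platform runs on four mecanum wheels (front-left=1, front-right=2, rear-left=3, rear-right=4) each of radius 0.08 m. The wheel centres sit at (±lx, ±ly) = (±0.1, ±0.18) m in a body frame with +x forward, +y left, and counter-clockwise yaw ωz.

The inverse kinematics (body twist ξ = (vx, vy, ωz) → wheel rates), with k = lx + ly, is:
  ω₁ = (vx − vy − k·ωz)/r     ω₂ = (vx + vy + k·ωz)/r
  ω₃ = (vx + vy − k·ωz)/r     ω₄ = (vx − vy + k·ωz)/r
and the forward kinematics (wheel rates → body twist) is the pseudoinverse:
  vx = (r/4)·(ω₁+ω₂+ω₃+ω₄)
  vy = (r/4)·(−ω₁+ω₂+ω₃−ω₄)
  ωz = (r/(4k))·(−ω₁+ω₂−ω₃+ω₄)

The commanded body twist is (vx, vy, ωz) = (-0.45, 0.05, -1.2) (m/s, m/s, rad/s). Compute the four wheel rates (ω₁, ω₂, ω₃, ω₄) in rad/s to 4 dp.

(-2.0500, -9.2000, -0.8000, -10.4500)

k = lx + ly = 0.1 + 0.18 = 0.2800;  k·ωz = 0.2800·-1.2 = -0.3360
ω₁ (FL) = (vx − vy − k·ωz)/r = -0.1640/0.08 = -2.0500
ω₂ (FR) = (vx + vy + k·ωz)/r = -0.7360/0.08 = -9.2000
ω₃ (RL) = (vx + vy − k·ωz)/r = -0.0640/0.08 = -0.8000
ω₄ (RR) = (vx − vy + k·ωz)/r = -0.8360/0.08 = -10.4500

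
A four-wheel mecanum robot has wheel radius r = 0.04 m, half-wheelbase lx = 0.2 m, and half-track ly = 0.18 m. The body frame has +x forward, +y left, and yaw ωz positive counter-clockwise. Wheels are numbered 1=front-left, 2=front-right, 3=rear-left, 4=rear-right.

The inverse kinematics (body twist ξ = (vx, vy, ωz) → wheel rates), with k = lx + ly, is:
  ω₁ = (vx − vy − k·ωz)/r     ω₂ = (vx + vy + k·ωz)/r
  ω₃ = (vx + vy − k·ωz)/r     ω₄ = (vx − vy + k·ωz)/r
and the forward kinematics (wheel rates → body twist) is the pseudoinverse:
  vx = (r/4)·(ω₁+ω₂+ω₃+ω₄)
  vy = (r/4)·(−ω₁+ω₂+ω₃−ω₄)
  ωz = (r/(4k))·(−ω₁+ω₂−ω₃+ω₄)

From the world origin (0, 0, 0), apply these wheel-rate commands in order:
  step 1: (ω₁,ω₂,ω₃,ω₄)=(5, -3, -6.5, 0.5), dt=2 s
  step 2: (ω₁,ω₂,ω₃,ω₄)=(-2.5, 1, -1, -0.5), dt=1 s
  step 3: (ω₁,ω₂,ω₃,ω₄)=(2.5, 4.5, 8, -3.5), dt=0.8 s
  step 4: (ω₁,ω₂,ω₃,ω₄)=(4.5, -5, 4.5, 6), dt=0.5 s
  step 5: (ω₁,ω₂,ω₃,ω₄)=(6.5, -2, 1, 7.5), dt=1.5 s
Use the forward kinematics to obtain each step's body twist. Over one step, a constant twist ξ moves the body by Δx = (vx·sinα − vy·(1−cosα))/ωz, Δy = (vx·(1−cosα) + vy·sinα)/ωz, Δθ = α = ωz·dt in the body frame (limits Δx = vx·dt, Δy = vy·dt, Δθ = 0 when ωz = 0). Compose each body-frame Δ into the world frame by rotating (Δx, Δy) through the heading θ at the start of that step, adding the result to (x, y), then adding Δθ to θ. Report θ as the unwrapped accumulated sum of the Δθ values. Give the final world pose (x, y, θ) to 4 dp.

step 1: ξ=(vx,vy,ωz)=(-0.0400, -0.1500, -0.0263), dt=2.0 → body Δ=(-0.0879, -0.2978, -0.0526) → world pose (-0.0879, -0.2978, -0.0526)
step 2: ξ=(vx,vy,ωz)=(-0.0300, 0.0300, 0.1053), dt=1.0 → body Δ=(-0.0315, 0.0284, 0.1053) → world pose (-0.1178, -0.2678, 0.0526)
step 3: ξ=(vx,vy,ωz)=(0.1150, 0.1350, -0.2500), dt=0.8 → body Δ=(0.1022, 0.0981, -0.2000) → world pose (-0.0210, -0.1644, -0.1474)
step 4: ξ=(vx,vy,ωz)=(0.1000, -0.1100, -0.2105), dt=0.5 → body Δ=(0.0470, -0.0575, -0.1053) → world pose (0.0171, -0.2282, -0.2526)
step 5: ξ=(vx,vy,ωz)=(0.1300, -0.1500, -0.0526), dt=1.5 → body Δ=(0.1859, -0.2325, -0.0789) → world pose (0.1390, -0.4998, -0.3316)

(0.1390, -0.4998, -0.3316)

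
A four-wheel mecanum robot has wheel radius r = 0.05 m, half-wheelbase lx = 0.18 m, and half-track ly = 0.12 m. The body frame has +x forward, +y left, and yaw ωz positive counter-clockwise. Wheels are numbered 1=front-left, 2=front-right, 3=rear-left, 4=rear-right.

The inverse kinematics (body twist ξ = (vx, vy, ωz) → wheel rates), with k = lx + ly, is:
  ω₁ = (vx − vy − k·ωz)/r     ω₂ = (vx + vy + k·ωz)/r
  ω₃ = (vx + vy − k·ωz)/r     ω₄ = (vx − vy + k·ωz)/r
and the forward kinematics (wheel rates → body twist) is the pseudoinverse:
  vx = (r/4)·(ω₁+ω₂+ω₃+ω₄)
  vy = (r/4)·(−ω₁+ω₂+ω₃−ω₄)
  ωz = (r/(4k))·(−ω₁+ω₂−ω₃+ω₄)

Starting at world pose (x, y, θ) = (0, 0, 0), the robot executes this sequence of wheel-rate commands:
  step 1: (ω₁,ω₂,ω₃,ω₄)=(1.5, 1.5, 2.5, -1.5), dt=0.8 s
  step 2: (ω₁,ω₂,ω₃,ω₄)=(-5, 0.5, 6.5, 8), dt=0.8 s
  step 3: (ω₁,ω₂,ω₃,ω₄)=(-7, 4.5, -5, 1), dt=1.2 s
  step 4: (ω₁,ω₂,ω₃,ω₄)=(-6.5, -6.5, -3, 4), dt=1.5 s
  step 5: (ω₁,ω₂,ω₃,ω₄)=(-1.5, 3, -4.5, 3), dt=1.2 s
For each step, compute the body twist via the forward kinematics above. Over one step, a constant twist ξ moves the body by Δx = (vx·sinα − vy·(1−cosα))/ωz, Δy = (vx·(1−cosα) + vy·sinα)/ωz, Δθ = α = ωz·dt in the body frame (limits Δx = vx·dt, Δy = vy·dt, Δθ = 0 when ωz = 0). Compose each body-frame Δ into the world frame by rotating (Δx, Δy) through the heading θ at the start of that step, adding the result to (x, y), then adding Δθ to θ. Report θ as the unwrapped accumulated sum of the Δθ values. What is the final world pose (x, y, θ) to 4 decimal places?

step 1: ξ=(vx,vy,ωz)=(0.0500, 0.0500, -0.1667), dt=0.8 → body Δ=(0.0425, 0.0372, -0.1333) → world pose (0.0425, 0.0372, -0.1333)
step 2: ξ=(vx,vy,ωz)=(0.1250, 0.0500, 0.2917), dt=0.8 → body Δ=(0.0944, 0.0513, 0.2333) → world pose (0.1430, 0.0755, 0.1000)
step 3: ξ=(vx,vy,ωz)=(-0.0813, 0.0688, 0.7292), dt=1.2 → body Δ=(-0.1194, 0.0324, 0.8750) → world pose (0.0210, 0.0957, 0.9750)
step 4: ξ=(vx,vy,ωz)=(-0.1500, -0.0875, 0.2917), dt=1.5 → body Δ=(-0.1896, -0.1755, 0.4375) → world pose (0.0598, -0.1597, 1.4125)
step 5: ξ=(vx,vy,ωz)=(0.0000, -0.0375, 0.5000), dt=1.2 → body Δ=(0.0131, -0.0423, 0.6000) → world pose (0.1037, -0.1535, 2.0125)

(0.1037, -0.1535, 2.0125)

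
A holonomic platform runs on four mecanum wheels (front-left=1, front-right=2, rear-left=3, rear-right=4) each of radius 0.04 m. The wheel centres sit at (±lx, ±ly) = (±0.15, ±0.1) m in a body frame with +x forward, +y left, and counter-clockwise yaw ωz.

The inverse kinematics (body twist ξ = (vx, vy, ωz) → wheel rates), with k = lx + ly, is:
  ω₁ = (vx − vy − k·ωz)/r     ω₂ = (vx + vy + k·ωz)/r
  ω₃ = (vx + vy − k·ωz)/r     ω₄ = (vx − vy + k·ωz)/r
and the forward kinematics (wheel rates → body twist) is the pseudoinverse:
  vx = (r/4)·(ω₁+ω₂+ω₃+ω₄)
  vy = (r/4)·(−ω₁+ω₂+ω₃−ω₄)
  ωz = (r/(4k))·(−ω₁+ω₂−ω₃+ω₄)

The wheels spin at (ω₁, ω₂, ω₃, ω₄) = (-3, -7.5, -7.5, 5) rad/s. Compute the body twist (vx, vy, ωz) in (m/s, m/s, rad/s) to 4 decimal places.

(-0.1300, -0.1700, 0.3200)

k = lx + ly = 0.15 + 0.1 = 0.2500
ω₁+ω₂+ω₃+ω₄ = -13.0000  →  vx = (0.04/4)·-13.0000 = -0.1300
−ω₁+ω₂+ω₃−ω₄ = -17.0000  →  vy = (0.04/4)·-17.0000 = -0.1700
−ω₁+ω₂−ω₃+ω₄ = 8.0000  →  ωz = (0.04/1.0000)·8.0000 = 0.3200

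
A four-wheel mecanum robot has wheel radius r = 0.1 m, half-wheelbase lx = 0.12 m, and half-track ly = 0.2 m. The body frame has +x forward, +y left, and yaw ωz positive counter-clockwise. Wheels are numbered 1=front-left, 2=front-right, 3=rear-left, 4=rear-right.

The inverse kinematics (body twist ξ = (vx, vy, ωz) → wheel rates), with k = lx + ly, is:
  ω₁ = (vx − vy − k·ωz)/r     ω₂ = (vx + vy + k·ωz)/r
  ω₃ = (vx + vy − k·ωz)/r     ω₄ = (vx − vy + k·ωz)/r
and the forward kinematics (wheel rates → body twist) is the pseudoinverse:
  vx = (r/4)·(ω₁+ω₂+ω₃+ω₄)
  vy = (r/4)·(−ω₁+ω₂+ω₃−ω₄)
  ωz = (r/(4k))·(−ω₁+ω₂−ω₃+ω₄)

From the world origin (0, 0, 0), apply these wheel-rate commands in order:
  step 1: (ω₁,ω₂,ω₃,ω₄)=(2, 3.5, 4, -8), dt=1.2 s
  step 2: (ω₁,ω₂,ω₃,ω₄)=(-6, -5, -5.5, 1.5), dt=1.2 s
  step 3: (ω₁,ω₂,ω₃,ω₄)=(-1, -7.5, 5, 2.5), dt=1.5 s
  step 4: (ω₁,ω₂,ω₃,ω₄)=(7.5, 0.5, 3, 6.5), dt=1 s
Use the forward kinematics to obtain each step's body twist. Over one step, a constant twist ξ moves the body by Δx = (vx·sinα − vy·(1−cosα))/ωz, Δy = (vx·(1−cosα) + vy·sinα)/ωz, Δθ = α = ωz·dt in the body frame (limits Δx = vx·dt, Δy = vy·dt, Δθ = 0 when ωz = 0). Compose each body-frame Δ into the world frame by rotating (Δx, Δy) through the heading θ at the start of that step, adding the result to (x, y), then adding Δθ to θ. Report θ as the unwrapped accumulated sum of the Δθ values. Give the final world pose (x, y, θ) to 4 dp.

step 1: ξ=(vx,vy,ωz)=(0.0375, 0.3375, -0.8203), dt=1.2 → body Δ=(0.2218, 0.3223, -0.9844) → world pose (0.2218, 0.3223, -0.9844)
step 2: ξ=(vx,vy,ωz)=(-0.3750, -0.1500, 0.6250), dt=1.2 → body Δ=(-0.3446, -0.3246, 0.7500) → world pose (-0.2392, 0.4297, -0.2344)
step 3: ξ=(vx,vy,ωz)=(-0.0250, -0.1000, -0.7031), dt=1.5 → body Δ=(-0.1030, -0.1057, -1.0547) → world pose (-0.3639, 0.3508, -1.2891)
step 4: ξ=(vx,vy,ωz)=(0.4375, -0.2625, -0.2734), dt=1.0 → body Δ=(0.3964, -0.3187, -0.2734) → world pose (-0.5598, -0.1186, -1.5625)

(-0.5598, -0.1186, -1.5625)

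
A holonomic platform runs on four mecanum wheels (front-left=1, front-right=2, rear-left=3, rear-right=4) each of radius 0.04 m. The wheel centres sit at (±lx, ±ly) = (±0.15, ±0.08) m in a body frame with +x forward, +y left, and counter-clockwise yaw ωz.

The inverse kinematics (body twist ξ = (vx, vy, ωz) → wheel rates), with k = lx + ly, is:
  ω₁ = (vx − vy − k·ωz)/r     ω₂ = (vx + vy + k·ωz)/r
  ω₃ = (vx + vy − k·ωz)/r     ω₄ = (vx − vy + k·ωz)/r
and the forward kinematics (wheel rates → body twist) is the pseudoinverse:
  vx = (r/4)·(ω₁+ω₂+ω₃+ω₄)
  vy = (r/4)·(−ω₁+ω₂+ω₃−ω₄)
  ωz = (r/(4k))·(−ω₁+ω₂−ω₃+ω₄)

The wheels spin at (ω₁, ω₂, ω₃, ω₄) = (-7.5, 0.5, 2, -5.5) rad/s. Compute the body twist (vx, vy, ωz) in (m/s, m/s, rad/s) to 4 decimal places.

k = lx + ly = 0.15 + 0.08 = 0.2300
ω₁+ω₂+ω₃+ω₄ = -10.5000  →  vx = (0.04/4)·-10.5000 = -0.1050
−ω₁+ω₂+ω₃−ω₄ = 15.5000  →  vy = (0.04/4)·15.5000 = 0.1550
−ω₁+ω₂−ω₃+ω₄ = 0.5000  →  ωz = (0.04/0.9200)·0.5000 = 0.0217

(-0.1050, 0.1550, 0.0217)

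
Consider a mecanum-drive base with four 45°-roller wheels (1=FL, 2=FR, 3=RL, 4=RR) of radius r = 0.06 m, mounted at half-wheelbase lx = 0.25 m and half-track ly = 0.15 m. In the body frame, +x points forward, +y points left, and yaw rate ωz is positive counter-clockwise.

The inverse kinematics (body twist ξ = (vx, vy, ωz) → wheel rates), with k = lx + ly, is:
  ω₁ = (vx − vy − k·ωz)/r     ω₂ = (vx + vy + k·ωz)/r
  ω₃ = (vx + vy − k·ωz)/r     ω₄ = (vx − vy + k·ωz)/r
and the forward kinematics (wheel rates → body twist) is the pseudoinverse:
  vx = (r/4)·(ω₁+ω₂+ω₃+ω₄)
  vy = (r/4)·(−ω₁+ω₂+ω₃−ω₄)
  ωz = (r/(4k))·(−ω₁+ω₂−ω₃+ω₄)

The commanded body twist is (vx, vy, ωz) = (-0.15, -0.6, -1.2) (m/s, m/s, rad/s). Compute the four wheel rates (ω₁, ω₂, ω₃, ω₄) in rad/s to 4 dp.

k = lx + ly = 0.25 + 0.15 = 0.4000;  k·ωz = 0.4000·-1.2 = -0.4800
ω₁ (FL) = (vx − vy − k·ωz)/r = 0.9300/0.06 = 15.5000
ω₂ (FR) = (vx + vy + k·ωz)/r = -1.2300/0.06 = -20.5000
ω₃ (RL) = (vx + vy − k·ωz)/r = -0.2700/0.06 = -4.5000
ω₄ (RR) = (vx − vy + k·ωz)/r = -0.0300/0.06 = -0.5000

(15.5000, -20.5000, -4.5000, -0.5000)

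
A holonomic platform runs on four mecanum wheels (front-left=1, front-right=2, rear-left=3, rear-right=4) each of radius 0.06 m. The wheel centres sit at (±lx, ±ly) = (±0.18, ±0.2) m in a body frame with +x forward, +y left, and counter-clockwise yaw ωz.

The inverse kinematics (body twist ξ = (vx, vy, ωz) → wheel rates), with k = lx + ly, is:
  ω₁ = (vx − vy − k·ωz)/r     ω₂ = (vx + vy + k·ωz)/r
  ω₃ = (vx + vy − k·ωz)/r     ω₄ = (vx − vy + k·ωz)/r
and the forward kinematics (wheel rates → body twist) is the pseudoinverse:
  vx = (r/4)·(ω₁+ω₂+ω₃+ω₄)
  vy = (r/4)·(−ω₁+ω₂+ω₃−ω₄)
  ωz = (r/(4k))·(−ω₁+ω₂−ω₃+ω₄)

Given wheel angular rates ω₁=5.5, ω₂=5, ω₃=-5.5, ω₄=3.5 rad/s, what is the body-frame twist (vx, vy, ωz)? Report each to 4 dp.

k = lx + ly = 0.18 + 0.2 = 0.3800
ω₁+ω₂+ω₃+ω₄ = 8.5000  →  vx = (0.06/4)·8.5000 = 0.1275
−ω₁+ω₂+ω₃−ω₄ = -9.5000  →  vy = (0.06/4)·-9.5000 = -0.1425
−ω₁+ω₂−ω₃+ω₄ = 8.5000  →  ωz = (0.06/1.5200)·8.5000 = 0.3355

(0.1275, -0.1425, 0.3355)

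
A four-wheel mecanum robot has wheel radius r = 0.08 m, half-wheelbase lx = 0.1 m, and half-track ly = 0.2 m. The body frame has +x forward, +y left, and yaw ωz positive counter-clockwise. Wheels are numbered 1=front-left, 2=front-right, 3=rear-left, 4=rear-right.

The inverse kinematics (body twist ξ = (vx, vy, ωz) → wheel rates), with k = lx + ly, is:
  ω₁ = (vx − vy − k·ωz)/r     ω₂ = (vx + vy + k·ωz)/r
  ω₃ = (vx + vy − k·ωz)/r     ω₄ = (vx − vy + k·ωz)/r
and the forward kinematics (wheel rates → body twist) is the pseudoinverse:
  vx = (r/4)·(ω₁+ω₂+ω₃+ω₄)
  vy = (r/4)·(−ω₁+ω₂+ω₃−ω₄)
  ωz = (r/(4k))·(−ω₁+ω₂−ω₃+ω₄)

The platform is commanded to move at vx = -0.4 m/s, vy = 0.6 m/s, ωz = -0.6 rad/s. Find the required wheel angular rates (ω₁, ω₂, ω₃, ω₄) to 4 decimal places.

(-10.2500, 0.2500, 4.7500, -14.7500)

k = lx + ly = 0.1 + 0.2 = 0.3000;  k·ωz = 0.3000·-0.6 = -0.1800
ω₁ (FL) = (vx − vy − k·ωz)/r = -0.8200/0.08 = -10.2500
ω₂ (FR) = (vx + vy + k·ωz)/r = 0.0200/0.08 = 0.2500
ω₃ (RL) = (vx + vy − k·ωz)/r = 0.3800/0.08 = 4.7500
ω₄ (RR) = (vx − vy + k·ωz)/r = -1.1800/0.08 = -14.7500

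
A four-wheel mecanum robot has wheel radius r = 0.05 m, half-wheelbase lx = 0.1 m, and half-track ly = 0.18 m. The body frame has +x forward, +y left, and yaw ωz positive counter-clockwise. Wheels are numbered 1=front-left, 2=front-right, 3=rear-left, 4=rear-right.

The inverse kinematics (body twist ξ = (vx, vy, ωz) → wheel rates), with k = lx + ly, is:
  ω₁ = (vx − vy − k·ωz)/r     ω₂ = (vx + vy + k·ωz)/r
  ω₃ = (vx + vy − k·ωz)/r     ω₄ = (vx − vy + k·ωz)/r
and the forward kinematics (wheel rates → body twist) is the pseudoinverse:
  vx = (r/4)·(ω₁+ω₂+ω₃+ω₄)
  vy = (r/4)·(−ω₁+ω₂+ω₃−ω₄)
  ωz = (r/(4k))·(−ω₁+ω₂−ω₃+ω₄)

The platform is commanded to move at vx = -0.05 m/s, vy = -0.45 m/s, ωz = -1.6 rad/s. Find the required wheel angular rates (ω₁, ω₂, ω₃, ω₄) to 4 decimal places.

(16.9600, -18.9600, -1.0400, -0.9600)

k = lx + ly = 0.1 + 0.18 = 0.2800;  k·ωz = 0.2800·-1.6 = -0.4480
ω₁ (FL) = (vx − vy − k·ωz)/r = 0.8480/0.05 = 16.9600
ω₂ (FR) = (vx + vy + k·ωz)/r = -0.9480/0.05 = -18.9600
ω₃ (RL) = (vx + vy − k·ωz)/r = -0.0520/0.05 = -1.0400
ω₄ (RR) = (vx − vy + k·ωz)/r = -0.0480/0.05 = -0.9600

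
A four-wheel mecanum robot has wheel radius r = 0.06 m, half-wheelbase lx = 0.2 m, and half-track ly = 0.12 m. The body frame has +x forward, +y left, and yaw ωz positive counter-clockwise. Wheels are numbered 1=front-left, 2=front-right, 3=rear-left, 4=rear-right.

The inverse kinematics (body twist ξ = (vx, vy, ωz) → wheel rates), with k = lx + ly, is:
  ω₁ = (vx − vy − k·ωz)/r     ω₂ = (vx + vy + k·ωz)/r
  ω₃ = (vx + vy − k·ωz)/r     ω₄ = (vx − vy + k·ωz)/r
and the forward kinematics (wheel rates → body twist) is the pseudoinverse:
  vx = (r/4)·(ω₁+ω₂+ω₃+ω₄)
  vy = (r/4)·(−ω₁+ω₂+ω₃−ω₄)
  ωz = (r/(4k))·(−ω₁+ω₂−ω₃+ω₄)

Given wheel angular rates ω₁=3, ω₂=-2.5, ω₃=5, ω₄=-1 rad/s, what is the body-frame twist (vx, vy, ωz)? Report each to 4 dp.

(0.0675, 0.0075, -0.5391)

k = lx + ly = 0.2 + 0.12 = 0.3200
ω₁+ω₂+ω₃+ω₄ = 4.5000  →  vx = (0.06/4)·4.5000 = 0.0675
−ω₁+ω₂+ω₃−ω₄ = 0.5000  →  vy = (0.06/4)·0.5000 = 0.0075
−ω₁+ω₂−ω₃+ω₄ = -11.5000  →  ωz = (0.06/1.2800)·-11.5000 = -0.5391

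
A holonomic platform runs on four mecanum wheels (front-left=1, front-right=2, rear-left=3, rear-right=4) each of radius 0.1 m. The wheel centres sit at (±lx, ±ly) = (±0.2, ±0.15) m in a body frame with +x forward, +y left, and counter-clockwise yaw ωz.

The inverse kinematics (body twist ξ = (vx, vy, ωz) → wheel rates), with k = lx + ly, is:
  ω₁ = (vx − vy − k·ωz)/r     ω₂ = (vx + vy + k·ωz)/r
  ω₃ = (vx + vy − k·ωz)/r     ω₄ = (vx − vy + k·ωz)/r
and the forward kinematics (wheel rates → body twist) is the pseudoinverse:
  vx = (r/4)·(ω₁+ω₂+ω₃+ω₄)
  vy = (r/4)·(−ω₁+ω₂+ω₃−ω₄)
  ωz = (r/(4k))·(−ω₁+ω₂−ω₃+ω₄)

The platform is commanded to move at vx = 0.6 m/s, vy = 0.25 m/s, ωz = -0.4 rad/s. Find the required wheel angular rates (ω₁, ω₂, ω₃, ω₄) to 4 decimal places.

(4.9000, 7.1000, 9.9000, 2.1000)

k = lx + ly = 0.2 + 0.15 = 0.3500;  k·ωz = 0.3500·-0.4 = -0.1400
ω₁ (FL) = (vx − vy − k·ωz)/r = 0.4900/0.1 = 4.9000
ω₂ (FR) = (vx + vy + k·ωz)/r = 0.7100/0.1 = 7.1000
ω₃ (RL) = (vx + vy − k·ωz)/r = 0.9900/0.1 = 9.9000
ω₄ (RR) = (vx − vy + k·ωz)/r = 0.2100/0.1 = 2.1000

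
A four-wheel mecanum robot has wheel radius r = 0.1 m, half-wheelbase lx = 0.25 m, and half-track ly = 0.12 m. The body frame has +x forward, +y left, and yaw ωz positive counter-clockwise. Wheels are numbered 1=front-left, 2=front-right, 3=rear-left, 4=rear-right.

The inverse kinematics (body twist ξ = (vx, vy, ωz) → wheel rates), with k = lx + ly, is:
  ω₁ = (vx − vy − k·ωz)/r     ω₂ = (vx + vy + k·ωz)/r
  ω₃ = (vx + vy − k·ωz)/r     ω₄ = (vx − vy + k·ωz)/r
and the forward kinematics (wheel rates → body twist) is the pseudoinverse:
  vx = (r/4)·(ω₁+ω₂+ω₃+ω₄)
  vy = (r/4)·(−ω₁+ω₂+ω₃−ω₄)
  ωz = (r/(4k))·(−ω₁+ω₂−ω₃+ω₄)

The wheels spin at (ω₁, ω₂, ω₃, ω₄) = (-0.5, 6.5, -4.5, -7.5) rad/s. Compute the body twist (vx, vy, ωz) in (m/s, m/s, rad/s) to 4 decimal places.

k = lx + ly = 0.25 + 0.12 = 0.3700
ω₁+ω₂+ω₃+ω₄ = -6.0000  →  vx = (0.1/4)·-6.0000 = -0.1500
−ω₁+ω₂+ω₃−ω₄ = 10.0000  →  vy = (0.1/4)·10.0000 = 0.2500
−ω₁+ω₂−ω₃+ω₄ = 4.0000  →  ωz = (0.1/1.4800)·4.0000 = 0.2703

(-0.1500, 0.2500, 0.2703)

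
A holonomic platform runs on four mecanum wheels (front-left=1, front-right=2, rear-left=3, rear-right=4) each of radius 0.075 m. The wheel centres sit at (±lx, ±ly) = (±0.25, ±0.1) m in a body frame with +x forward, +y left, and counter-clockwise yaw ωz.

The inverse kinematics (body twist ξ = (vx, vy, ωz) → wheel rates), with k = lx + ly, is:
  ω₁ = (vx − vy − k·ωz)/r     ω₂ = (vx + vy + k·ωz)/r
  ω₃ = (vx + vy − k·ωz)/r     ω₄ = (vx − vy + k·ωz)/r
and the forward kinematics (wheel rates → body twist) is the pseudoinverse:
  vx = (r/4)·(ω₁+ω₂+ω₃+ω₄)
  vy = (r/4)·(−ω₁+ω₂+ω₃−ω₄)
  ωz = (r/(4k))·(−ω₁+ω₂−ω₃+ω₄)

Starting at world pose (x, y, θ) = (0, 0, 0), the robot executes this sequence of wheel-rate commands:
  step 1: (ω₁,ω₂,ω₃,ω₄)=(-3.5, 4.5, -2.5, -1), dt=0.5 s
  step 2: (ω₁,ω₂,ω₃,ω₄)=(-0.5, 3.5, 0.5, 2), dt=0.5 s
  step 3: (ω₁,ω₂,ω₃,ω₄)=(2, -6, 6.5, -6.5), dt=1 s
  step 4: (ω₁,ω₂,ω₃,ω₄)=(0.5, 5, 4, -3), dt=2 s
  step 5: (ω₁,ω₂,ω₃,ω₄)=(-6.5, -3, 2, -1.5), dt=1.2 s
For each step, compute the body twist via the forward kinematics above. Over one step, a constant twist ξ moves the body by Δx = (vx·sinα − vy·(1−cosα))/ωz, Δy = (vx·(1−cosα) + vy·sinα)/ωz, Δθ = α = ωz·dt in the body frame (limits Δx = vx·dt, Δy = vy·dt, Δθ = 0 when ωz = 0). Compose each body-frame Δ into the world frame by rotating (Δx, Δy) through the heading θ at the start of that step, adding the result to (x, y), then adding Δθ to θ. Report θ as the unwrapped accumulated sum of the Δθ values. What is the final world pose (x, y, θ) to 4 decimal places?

step 1: ξ=(vx,vy,ωz)=(-0.0469, 0.1219, 0.5089), dt=0.5 → body Δ=(-0.0309, 0.0573, 0.2545) → world pose (-0.0309, 0.0573, 0.2545)
step 2: ξ=(vx,vy,ωz)=(0.1031, 0.0469, 0.2946), dt=0.5 → body Δ=(0.0497, 0.0271, 0.1473) → world pose (0.0103, 0.0961, 0.4018)
step 3: ξ=(vx,vy,ωz)=(-0.0750, 0.0938, -1.1250), dt=1.0 → body Δ=(-0.0127, 0.1131, -1.1250) → world pose (-0.0456, 0.1952, -0.7232)
step 4: ξ=(vx,vy,ωz)=(0.1219, 0.2156, -0.1339), dt=2.0 → body Δ=(0.2983, 0.3937, -0.2679) → world pose (0.4385, 0.2929, -0.9911)
step 5: ξ=(vx,vy,ωz)=(-0.1687, 0.1313, 0.0000), dt=1.2 → body Δ=(-0.2025, 0.1575, 0.0000) → world pose (0.4593, 0.5486, -0.9911)

(0.4593, 0.5486, -0.9911)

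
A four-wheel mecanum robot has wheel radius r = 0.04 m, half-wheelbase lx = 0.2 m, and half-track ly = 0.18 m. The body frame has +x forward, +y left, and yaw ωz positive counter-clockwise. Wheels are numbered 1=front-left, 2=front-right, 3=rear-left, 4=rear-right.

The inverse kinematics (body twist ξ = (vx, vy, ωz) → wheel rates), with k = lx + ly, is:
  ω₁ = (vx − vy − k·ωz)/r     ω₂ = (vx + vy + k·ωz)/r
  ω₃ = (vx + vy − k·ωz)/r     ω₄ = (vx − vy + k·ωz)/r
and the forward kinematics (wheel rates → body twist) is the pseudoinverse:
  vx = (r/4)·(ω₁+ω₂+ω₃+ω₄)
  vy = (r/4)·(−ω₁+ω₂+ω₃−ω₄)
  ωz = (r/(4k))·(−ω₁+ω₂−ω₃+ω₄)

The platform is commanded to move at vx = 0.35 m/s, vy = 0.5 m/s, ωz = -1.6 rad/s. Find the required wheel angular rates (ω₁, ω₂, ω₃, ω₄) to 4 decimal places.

(11.4500, 6.0500, 36.4500, -18.9500)

k = lx + ly = 0.2 + 0.18 = 0.3800;  k·ωz = 0.3800·-1.6 = -0.6080
ω₁ (FL) = (vx − vy − k·ωz)/r = 0.4580/0.04 = 11.4500
ω₂ (FR) = (vx + vy + k·ωz)/r = 0.2420/0.04 = 6.0500
ω₃ (RL) = (vx + vy − k·ωz)/r = 1.4580/0.04 = 36.4500
ω₄ (RR) = (vx − vy + k·ωz)/r = -0.7580/0.04 = -18.9500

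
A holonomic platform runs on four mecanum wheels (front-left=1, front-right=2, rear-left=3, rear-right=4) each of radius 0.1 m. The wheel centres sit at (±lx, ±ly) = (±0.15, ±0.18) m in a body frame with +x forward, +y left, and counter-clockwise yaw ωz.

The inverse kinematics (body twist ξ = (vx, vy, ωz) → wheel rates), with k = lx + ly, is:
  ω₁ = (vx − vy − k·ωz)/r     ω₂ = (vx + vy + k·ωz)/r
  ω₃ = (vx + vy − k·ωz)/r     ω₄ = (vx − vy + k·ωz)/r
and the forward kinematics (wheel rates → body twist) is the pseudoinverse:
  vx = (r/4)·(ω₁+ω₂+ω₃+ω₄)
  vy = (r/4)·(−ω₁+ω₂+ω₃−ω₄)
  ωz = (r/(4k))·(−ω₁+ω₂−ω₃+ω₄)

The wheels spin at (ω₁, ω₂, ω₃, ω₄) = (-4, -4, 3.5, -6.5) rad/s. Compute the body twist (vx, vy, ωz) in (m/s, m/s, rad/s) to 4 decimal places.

k = lx + ly = 0.15 + 0.18 = 0.3300
ω₁+ω₂+ω₃+ω₄ = -11.0000  →  vx = (0.1/4)·-11.0000 = -0.2750
−ω₁+ω₂+ω₃−ω₄ = 10.0000  →  vy = (0.1/4)·10.0000 = 0.2500
−ω₁+ω₂−ω₃+ω₄ = -10.0000  →  ωz = (0.1/1.3200)·-10.0000 = -0.7576

(-0.2750, 0.2500, -0.7576)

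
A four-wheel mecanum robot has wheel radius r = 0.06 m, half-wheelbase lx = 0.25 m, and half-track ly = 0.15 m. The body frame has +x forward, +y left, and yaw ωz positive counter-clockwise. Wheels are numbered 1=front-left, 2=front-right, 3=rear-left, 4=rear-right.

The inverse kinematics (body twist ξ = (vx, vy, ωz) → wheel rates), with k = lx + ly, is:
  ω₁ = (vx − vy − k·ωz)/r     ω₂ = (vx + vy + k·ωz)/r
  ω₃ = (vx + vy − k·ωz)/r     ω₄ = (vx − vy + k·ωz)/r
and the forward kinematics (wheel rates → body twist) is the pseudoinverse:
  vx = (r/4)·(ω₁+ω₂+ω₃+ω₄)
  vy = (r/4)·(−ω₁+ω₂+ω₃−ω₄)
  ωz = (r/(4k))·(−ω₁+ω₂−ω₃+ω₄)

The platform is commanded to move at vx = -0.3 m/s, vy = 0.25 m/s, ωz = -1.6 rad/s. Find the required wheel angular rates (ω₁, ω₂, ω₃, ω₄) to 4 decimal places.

k = lx + ly = 0.25 + 0.15 = 0.4000;  k·ωz = 0.4000·-1.6 = -0.6400
ω₁ (FL) = (vx − vy − k·ωz)/r = 0.0900/0.06 = 1.5000
ω₂ (FR) = (vx + vy + k·ωz)/r = -0.6900/0.06 = -11.5000
ω₃ (RL) = (vx + vy − k·ωz)/r = 0.5900/0.06 = 9.8333
ω₄ (RR) = (vx − vy + k·ωz)/r = -1.1900/0.06 = -19.8333

(1.5000, -11.5000, 9.8333, -19.8333)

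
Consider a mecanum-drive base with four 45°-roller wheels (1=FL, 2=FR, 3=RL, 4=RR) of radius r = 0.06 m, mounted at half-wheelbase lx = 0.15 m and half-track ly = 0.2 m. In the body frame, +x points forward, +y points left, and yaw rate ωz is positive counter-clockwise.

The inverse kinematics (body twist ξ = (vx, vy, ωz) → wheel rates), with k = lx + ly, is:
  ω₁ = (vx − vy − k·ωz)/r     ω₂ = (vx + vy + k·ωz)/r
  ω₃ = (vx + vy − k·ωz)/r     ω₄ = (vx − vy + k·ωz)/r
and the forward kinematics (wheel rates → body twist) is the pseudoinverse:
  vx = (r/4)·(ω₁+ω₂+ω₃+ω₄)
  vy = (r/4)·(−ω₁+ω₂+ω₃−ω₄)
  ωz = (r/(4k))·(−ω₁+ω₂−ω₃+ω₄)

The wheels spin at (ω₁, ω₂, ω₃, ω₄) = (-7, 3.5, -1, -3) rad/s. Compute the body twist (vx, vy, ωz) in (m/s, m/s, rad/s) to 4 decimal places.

(-0.1125, 0.1875, 0.3643)

k = lx + ly = 0.15 + 0.2 = 0.3500
ω₁+ω₂+ω₃+ω₄ = -7.5000  →  vx = (0.06/4)·-7.5000 = -0.1125
−ω₁+ω₂+ω₃−ω₄ = 12.5000  →  vy = (0.06/4)·12.5000 = 0.1875
−ω₁+ω₂−ω₃+ω₄ = 8.5000  →  ωz = (0.06/1.4000)·8.5000 = 0.3643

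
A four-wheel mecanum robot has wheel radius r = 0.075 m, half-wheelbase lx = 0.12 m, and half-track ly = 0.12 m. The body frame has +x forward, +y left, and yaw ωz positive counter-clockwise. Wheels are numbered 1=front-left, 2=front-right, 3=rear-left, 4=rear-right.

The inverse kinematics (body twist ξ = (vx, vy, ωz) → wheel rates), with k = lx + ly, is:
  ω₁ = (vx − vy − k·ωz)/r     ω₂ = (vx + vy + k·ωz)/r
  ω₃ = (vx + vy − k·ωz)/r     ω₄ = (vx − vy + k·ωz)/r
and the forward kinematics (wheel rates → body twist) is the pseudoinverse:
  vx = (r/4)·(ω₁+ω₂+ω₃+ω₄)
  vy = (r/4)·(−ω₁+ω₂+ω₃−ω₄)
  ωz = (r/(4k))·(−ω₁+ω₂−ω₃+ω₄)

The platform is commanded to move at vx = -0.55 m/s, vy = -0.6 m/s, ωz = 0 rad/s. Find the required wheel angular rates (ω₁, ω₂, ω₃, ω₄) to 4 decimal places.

(0.6667, -15.3333, -15.3333, 0.6667)

k = lx + ly = 0.12 + 0.12 = 0.2400;  k·ωz = 0.2400·0 = 0.0000
ω₁ (FL) = (vx − vy − k·ωz)/r = 0.0500/0.075 = 0.6667
ω₂ (FR) = (vx + vy + k·ωz)/r = -1.1500/0.075 = -15.3333
ω₃ (RL) = (vx + vy − k·ωz)/r = -1.1500/0.075 = -15.3333
ω₄ (RR) = (vx − vy + k·ωz)/r = 0.0500/0.075 = 0.6667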